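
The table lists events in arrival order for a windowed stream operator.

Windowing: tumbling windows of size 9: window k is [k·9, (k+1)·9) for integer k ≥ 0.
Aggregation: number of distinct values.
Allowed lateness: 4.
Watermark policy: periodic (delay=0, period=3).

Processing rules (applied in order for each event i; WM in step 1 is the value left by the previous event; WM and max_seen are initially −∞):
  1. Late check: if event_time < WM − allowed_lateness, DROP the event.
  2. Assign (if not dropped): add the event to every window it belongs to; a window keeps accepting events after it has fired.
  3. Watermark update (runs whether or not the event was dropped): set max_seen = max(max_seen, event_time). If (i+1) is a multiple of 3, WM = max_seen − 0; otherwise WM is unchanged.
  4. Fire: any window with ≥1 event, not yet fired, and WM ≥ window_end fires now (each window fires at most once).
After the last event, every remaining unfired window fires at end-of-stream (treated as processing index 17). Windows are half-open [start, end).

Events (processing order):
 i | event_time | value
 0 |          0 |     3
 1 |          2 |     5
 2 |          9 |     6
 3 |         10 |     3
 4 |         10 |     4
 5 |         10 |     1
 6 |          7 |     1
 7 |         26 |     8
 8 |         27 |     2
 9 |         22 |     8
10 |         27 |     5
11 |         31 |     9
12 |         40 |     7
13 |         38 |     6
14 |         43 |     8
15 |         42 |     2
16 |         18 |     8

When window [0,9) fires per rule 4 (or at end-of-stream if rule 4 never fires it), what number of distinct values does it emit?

2

i=0 t=0 v=3: → [0,9); WM=−∞
i=1 t=2 v=5: → [0,9); WM=−∞
i=2 t=9 v=6: → [9,18); WM=9; [0,9) fires=2
i=3 t=10 v=3: → [9,18); WM=9
i=4 t=10 v=4: → [9,18); WM=9
i=5 t=10 v=1: → [9,18); WM=10
i=6 t=7 v=1: → [0,9); WM=10
i=7 t=26 v=8: → [18,27); WM=10
i=8 t=27 v=2: → [27,36); WM=27; [9,18) fires=4 [18,27) fires=1
i=9 t=22 v=8: DROP (t<27-4); WM=27
i=10 t=27 v=5: → [27,36); WM=27
i=11 t=31 v=9: → [27,36); WM=31
i=12 t=40 v=7: → [36,45); WM=31
i=13 t=38 v=6: → [36,45); WM=31
i=14 t=43 v=8: → [36,45); WM=43; [27,36) fires=3
i=15 t=42 v=2: → [36,45); WM=43
i=16 t=18 v=8: DROP (t<43-4); WM=43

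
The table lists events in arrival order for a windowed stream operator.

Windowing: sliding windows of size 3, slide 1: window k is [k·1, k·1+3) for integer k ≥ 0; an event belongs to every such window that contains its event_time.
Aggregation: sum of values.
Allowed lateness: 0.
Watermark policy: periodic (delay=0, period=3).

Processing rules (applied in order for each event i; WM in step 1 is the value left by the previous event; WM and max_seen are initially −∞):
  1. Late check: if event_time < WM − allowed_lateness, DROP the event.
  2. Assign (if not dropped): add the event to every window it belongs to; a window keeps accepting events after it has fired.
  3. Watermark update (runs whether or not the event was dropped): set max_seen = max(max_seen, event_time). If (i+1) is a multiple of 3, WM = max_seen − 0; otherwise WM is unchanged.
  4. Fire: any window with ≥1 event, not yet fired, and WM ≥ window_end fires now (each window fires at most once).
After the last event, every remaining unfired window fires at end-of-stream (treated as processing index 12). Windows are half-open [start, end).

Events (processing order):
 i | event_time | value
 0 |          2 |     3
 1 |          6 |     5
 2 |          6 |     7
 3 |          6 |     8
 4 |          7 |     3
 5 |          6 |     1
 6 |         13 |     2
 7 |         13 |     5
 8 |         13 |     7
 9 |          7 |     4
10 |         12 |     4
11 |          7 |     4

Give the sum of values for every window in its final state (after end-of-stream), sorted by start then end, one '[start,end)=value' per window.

[0,3)=3 [1,4)=3 [2,5)=3 [4,7)=21 [5,8)=24 [6,9)=24 [7,10)=3 [11,14)=14 [12,15)=14 [13,16)=14

i=0 t=2 v=3: → [2,5),[1,4),[0,3); WM=−∞
i=1 t=6 v=5: → [6,9),[5,8),[4,7); WM=−∞
i=2 t=6 v=7: → [6,9),[5,8),[4,7); WM=6; [0,3) fires=3 [1,4) fires=3 [2,5) fires=3
i=3 t=6 v=8: → [6,9),[5,8),[4,7); WM=6
i=4 t=7 v=3: → [7,10),[6,9),[5,8); WM=6
i=5 t=6 v=1: → [6,9),[5,8),[4,7); WM=7; [4,7) fires=21
i=6 t=13 v=2: → [13,16),[12,15),[11,14); WM=7
i=7 t=13 v=5: → [13,16),[12,15),[11,14); WM=7
i=8 t=13 v=7: → [13,16),[12,15),[11,14); WM=13; [5,8) fires=24 [6,9) fires=24 [7,10) fires=3
i=9 t=7 v=4: DROP (t<13-0); WM=13
i=10 t=12 v=4: DROP (t<13-0); WM=13
i=11 t=7 v=4: DROP (t<13-0); WM=13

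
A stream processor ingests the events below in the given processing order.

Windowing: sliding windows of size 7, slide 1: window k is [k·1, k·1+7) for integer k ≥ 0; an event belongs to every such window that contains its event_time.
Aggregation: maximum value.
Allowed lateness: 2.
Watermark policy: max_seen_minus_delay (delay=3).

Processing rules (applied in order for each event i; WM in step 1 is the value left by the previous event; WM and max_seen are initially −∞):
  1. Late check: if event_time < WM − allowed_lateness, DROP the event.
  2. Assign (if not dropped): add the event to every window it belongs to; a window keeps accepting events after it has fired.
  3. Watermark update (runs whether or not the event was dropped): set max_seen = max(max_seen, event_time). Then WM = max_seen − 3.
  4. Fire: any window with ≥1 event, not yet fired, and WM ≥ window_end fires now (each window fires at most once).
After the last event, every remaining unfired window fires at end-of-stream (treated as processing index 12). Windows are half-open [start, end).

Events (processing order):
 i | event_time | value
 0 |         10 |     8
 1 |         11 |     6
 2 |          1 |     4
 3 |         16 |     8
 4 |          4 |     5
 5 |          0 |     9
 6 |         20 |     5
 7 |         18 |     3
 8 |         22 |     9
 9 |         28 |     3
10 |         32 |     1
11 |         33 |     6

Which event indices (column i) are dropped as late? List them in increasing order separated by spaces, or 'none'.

i=0 t=10 v=8: → [10,17),[9,16),[8,15),[7,14),[6,13),[5,12),[4,11); WM=7
i=1 t=11 v=6: → [11,18),[10,17),[9,16),[8,15),[7,14),[6,13),[5,12); WM=8
i=2 t=1 v=4: DROP (t<8-2); WM=8
i=3 t=16 v=8: → [16,23),[15,22),[14,21),[13,20),[12,19),[11,18),[10,17); WM=13; [4,11) fires=8 [5,12) fires=8 [6,13) fires=8
i=4 t=4 v=5: DROP (t<13-2); WM=13
i=5 t=0 v=9: DROP (t<13-2); WM=13
i=6 t=20 v=5: → [20,27),[19,26),[18,25),[17,24),[16,23),[15,22),[14,21); WM=17; [7,14) fires=8 [8,15) fires=8 [9,16) fires=8 [10,17) fires=8
i=7 t=18 v=3: → [18,25),[17,24),[16,23),[15,22),[14,21),[13,20),[12,19); WM=17
i=8 t=22 v=9: → [22,29),[21,28),[20,27),[19,26),[18,25),[17,24),[16,23); WM=19; [11,18) fires=8 [12,19) fires=8
i=9 t=28 v=3: → [28,35),[27,34),[26,33),[25,32),[24,31),[23,30),[22,29); WM=25; [13,20) fires=8 [14,21) fires=8 [15,22) fires=8 [16,23) fires=9 [17,24) fires=9 [18,25) fires=9
i=10 t=32 v=1: → [32,39),[31,38),[30,37),[29,36),[28,35),[27,34),[26,33); WM=29; [19,26) fires=9 [20,27) fires=9 [21,28) fires=9 [22,29) fires=9
i=11 t=33 v=6: → [33,40),[32,39),[31,38),[30,37),[29,36),[28,35),[27,34); WM=30; [23,30) fires=3

2 4 5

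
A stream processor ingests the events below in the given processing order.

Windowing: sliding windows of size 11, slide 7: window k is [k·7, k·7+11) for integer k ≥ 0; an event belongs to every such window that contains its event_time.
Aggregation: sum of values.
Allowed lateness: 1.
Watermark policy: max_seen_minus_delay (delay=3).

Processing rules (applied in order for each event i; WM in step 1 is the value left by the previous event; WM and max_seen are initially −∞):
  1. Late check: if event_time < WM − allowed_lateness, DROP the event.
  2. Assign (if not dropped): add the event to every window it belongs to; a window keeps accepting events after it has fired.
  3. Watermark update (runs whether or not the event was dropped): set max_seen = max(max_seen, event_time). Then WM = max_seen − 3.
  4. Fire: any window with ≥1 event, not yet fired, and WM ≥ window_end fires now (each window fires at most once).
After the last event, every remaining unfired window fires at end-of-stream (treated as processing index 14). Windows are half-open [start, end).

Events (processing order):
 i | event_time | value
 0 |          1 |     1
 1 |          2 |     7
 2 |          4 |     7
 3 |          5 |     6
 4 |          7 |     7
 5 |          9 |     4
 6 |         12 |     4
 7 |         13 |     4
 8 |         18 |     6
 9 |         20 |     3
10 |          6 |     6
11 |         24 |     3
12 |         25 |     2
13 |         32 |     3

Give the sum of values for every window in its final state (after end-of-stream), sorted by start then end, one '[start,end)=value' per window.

[0,11)=32 [7,18)=19 [14,25)=12 [21,32)=5 [28,39)=3

i=0 t=1 v=1: → [0,11); WM=-2
i=1 t=2 v=7: → [0,11); WM=-1
i=2 t=4 v=7: → [0,11); WM=1
i=3 t=5 v=6: → [0,11); WM=2
i=4 t=7 v=7: → [7,18),[0,11); WM=4
i=5 t=9 v=4: → [7,18),[0,11); WM=6
i=6 t=12 v=4: → [7,18); WM=9
i=7 t=13 v=4: → [7,18); WM=10
i=8 t=18 v=6: → [14,25); WM=15; [0,11) fires=32
i=9 t=20 v=3: → [14,25); WM=17
i=10 t=6 v=6: DROP (t<17-1); WM=17
i=11 t=24 v=3: → [21,32),[14,25); WM=21; [7,18) fires=19
i=12 t=25 v=2: → [21,32); WM=22
i=13 t=32 v=3: → [28,39); WM=29; [14,25) fires=12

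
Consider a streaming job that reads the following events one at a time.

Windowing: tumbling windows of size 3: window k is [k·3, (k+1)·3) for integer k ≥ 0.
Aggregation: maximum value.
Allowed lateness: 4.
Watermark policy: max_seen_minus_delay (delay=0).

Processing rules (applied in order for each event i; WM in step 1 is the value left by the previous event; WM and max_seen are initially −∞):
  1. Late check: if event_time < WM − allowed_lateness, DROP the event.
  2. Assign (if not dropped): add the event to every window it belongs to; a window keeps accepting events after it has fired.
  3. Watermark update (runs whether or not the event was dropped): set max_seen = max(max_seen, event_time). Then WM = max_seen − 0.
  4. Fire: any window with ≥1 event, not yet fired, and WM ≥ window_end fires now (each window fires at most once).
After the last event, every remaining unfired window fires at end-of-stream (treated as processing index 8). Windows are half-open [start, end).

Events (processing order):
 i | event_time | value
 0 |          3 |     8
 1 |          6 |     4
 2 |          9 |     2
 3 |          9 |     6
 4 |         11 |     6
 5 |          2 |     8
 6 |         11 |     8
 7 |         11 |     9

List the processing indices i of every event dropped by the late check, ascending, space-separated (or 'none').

5

i=0 t=3 v=8: → [3,6); WM=3
i=1 t=6 v=4: → [6,9); WM=6; [3,6) fires=8
i=2 t=9 v=2: → [9,12); WM=9; [6,9) fires=4
i=3 t=9 v=6: → [9,12); WM=9
i=4 t=11 v=6: → [9,12); WM=11
i=5 t=2 v=8: DROP (t<11-4); WM=11
i=6 t=11 v=8: → [9,12); WM=11
i=7 t=11 v=9: → [9,12); WM=11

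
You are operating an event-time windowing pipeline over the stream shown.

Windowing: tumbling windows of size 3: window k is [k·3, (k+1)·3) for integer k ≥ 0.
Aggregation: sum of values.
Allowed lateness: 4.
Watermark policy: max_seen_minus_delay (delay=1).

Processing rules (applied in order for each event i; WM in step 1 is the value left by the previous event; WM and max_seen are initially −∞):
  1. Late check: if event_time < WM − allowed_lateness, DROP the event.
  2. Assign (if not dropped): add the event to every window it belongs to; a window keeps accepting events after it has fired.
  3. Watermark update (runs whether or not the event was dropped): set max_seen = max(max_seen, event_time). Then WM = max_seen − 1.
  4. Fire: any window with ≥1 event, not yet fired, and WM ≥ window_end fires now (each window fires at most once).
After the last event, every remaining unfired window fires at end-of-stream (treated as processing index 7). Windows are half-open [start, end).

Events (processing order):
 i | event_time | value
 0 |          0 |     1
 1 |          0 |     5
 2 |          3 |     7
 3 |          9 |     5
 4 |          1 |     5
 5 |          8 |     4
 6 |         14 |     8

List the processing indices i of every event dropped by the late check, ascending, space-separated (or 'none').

4

i=0 t=0 v=1: → [0,3); WM=-1
i=1 t=0 v=5: → [0,3); WM=-1
i=2 t=3 v=7: → [3,6); WM=2
i=3 t=9 v=5: → [9,12); WM=8; [0,3) fires=6 [3,6) fires=7
i=4 t=1 v=5: DROP (t<8-4); WM=8
i=5 t=8 v=4: → [6,9); WM=8
i=6 t=14 v=8: → [12,15); WM=13; [6,9) fires=4 [9,12) fires=5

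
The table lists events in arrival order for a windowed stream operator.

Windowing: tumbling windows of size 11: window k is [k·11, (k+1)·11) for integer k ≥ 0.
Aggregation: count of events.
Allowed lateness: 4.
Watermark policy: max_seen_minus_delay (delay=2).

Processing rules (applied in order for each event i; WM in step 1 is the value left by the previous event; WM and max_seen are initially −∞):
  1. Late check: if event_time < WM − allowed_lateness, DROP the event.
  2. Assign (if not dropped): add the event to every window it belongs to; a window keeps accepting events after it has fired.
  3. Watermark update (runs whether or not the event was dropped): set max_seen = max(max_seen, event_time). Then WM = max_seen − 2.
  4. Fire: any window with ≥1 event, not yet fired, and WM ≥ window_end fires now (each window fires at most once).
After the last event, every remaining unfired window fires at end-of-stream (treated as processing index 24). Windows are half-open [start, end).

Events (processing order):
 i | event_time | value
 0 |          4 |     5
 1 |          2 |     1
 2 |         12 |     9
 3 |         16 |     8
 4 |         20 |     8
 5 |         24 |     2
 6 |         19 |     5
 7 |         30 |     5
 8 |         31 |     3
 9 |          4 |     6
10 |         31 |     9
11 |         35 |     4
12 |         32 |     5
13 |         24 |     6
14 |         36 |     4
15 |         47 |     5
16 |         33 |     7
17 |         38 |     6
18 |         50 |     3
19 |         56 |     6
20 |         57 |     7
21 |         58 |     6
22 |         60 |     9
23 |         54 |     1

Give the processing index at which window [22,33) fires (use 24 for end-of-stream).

i=0 t=4 v=5: → [0,11); WM=2
i=1 t=2 v=1: → [0,11); WM=2
i=2 t=12 v=9: → [11,22); WM=10
i=3 t=16 v=8: → [11,22); WM=14; [0,11) fires=2
i=4 t=20 v=8: → [11,22); WM=18
i=5 t=24 v=2: → [22,33); WM=22; [11,22) fires=3
i=6 t=19 v=5: → [11,22); WM=22
i=7 t=30 v=5: → [22,33); WM=28
i=8 t=31 v=3: → [22,33); WM=29
i=9 t=4 v=6: DROP (t<29-4); WM=29
i=10 t=31 v=9: → [22,33); WM=29
i=11 t=35 v=4: → [33,44); WM=33; [22,33) fires=4
i=12 t=32 v=5: → [22,33); WM=33
i=13 t=24 v=6: DROP (t<33-4); WM=33
i=14 t=36 v=4: → [33,44); WM=34
i=15 t=47 v=5: → [44,55); WM=45; [33,44) fires=2
i=16 t=33 v=7: DROP (t<45-4); WM=45
i=17 t=38 v=6: DROP (t<45-4); WM=45
i=18 t=50 v=3: → [44,55); WM=48
i=19 t=56 v=6: → [55,66); WM=54
i=20 t=57 v=7: → [55,66); WM=55; [44,55) fires=2
i=21 t=58 v=6: → [55,66); WM=56
i=22 t=60 v=9: → [55,66); WM=58
i=23 t=54 v=1: → [44,55); WM=58

11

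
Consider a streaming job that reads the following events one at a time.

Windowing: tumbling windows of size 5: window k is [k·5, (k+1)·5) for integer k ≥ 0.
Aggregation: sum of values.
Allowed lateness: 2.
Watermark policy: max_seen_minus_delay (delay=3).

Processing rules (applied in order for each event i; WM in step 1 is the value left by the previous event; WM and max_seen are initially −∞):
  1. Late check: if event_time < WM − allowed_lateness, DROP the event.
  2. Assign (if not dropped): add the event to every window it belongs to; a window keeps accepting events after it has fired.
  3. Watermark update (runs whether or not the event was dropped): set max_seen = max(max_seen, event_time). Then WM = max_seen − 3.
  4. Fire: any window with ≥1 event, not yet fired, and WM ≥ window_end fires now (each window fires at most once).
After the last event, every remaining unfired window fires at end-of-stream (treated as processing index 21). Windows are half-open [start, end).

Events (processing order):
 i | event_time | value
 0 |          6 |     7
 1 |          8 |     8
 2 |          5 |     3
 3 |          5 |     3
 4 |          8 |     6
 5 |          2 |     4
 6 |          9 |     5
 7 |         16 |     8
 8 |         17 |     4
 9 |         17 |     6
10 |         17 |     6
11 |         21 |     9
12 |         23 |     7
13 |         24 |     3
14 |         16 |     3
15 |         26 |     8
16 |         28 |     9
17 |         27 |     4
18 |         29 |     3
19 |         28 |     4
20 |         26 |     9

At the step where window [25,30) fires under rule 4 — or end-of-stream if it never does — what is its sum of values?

37

i=0 t=6 v=7: → [5,10); WM=3
i=1 t=8 v=8: → [5,10); WM=5
i=2 t=5 v=3: → [5,10); WM=5
i=3 t=5 v=3: → [5,10); WM=5
i=4 t=8 v=6: → [5,10); WM=5
i=5 t=2 v=4: DROP (t<5-2); WM=5
i=6 t=9 v=5: → [5,10); WM=6
i=7 t=16 v=8: → [15,20); WM=13; [5,10) fires=32
i=8 t=17 v=4: → [15,20); WM=14
i=9 t=17 v=6: → [15,20); WM=14
i=10 t=17 v=6: → [15,20); WM=14
i=11 t=21 v=9: → [20,25); WM=18
i=12 t=23 v=7: → [20,25); WM=20; [15,20) fires=24
i=13 t=24 v=3: → [20,25); WM=21
i=14 t=16 v=3: DROP (t<21-2); WM=21
i=15 t=26 v=8: → [25,30); WM=23
i=16 t=28 v=9: → [25,30); WM=25; [20,25) fires=19
i=17 t=27 v=4: → [25,30); WM=25
i=18 t=29 v=3: → [25,30); WM=26
i=19 t=28 v=4: → [25,30); WM=26
i=20 t=26 v=9: → [25,30); WM=26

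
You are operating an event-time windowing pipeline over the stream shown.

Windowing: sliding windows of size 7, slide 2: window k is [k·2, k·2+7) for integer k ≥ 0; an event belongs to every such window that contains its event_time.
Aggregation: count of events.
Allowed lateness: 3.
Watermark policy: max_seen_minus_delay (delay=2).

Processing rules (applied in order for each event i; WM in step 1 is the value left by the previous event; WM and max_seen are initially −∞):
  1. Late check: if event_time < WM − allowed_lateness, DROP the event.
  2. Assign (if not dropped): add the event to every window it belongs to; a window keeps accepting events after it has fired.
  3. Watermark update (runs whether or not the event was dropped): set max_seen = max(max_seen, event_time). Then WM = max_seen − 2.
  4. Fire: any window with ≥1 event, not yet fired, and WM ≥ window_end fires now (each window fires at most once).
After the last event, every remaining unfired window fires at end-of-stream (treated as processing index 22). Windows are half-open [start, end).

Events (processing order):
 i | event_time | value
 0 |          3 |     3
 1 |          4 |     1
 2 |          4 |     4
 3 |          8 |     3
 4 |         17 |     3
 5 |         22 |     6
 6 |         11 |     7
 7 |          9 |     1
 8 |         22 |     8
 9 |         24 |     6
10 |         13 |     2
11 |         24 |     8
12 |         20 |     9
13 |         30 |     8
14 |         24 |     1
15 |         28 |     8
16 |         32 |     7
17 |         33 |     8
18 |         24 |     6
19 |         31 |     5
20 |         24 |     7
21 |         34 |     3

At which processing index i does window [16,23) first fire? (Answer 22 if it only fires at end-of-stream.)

i=0 t=3 v=3: → [2,9),[0,7); WM=1
i=1 t=4 v=1: → [4,11),[2,9),[0,7); WM=2
i=2 t=4 v=4: → [4,11),[2,9),[0,7); WM=2
i=3 t=8 v=3: → [8,15),[6,13),[4,11),[2,9); WM=6
i=4 t=17 v=3: → [16,23),[14,21),[12,19); WM=15; [0,7) fires=3 [2,9) fires=4 [4,11) fires=3 [6,13) fires=1 [8,15) fires=1
i=5 t=22 v=6: → [22,29),[20,27),[18,25),[16,23); WM=20; [12,19) fires=1
i=6 t=11 v=7: DROP (t<20-3); WM=20
i=7 t=9 v=1: DROP (t<20-3); WM=20
i=8 t=22 v=8: → [22,29),[20,27),[18,25),[16,23); WM=20
i=9 t=24 v=6: → [24,31),[22,29),[20,27),[18,25); WM=22; [14,21) fires=1
i=10 t=13 v=2: DROP (t<22-3); WM=22
i=11 t=24 v=8: → [24,31),[22,29),[20,27),[18,25); WM=22
i=12 t=20 v=9: → [20,27),[18,25),[16,23),[14,21); WM=22
i=13 t=30 v=8: → [30,37),[28,35),[26,33),[24,31); WM=28; [16,23) fires=4 [18,25) fires=5 [20,27) fires=5
i=14 t=24 v=1: DROP (t<28-3); WM=28
i=15 t=28 v=8: → [28,35),[26,33),[24,31),[22,29); WM=28
i=16 t=32 v=7: → [32,39),[30,37),[28,35),[26,33); WM=30; [22,29) fires=5
i=17 t=33 v=8: → [32,39),[30,37),[28,35); WM=31; [24,31) fires=4
i=18 t=24 v=6: DROP (t<31-3); WM=31
i=19 t=31 v=5: → [30,37),[28,35),[26,33); WM=31
i=20 t=24 v=7: DROP (t<31-3); WM=31
i=21 t=34 v=3: → [34,41),[32,39),[30,37),[28,35); WM=32

13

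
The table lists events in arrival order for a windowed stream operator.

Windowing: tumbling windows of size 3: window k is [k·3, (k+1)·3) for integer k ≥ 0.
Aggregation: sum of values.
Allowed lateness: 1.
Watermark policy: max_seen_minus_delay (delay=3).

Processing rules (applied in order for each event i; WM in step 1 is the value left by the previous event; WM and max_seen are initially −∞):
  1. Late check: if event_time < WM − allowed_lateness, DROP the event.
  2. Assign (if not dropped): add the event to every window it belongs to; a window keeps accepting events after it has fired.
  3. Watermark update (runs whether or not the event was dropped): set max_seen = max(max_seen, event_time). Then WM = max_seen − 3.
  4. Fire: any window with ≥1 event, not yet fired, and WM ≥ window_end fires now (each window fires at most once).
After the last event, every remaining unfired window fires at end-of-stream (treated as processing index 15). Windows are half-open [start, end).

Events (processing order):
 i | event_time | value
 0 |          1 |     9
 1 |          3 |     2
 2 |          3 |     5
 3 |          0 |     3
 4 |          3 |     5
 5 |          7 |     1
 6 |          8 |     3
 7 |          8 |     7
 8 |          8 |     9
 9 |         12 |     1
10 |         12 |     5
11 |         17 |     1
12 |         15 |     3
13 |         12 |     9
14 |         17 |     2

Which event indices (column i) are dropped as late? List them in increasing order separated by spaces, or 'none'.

i=0 t=1 v=9: → [0,3); WM=-2
i=1 t=3 v=2: → [3,6); WM=0
i=2 t=3 v=5: → [3,6); WM=0
i=3 t=0 v=3: → [0,3); WM=0
i=4 t=3 v=5: → [3,6); WM=0
i=5 t=7 v=1: → [6,9); WM=4; [0,3) fires=12
i=6 t=8 v=3: → [6,9); WM=5
i=7 t=8 v=7: → [6,9); WM=5
i=8 t=8 v=9: → [6,9); WM=5
i=9 t=12 v=1: → [12,15); WM=9; [3,6) fires=12 [6,9) fires=20
i=10 t=12 v=5: → [12,15); WM=9
i=11 t=17 v=1: → [15,18); WM=14
i=12 t=15 v=3: → [15,18); WM=14
i=13 t=12 v=9: DROP (t<14-1); WM=14
i=14 t=17 v=2: → [15,18); WM=14

13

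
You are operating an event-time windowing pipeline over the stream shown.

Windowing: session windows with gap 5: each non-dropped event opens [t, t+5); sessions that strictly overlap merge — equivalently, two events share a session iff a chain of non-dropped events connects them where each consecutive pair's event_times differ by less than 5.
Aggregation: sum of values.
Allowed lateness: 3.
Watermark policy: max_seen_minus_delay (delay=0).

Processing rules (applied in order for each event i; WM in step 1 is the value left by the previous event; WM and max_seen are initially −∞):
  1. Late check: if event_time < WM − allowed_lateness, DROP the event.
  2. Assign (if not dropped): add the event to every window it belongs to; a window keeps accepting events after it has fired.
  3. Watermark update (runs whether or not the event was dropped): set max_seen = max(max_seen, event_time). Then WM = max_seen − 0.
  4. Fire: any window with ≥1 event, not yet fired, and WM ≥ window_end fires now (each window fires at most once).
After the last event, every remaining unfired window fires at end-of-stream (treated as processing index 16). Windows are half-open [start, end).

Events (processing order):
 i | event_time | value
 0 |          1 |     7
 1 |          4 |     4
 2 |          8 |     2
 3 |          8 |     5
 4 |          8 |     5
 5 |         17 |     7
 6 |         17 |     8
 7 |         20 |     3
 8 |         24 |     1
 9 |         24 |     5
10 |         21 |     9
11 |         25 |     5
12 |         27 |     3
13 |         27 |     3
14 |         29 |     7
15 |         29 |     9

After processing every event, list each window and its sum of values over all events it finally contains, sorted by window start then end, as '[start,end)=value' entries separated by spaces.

i=0 t=1 v=7: → [1,6); WM=1
i=1 t=4 v=4: → [1,9); WM=4
i=2 t=8 v=2: → [1,13); WM=8
i=3 t=8 v=5: → [1,13); WM=8
i=4 t=8 v=5: → [1,13); WM=8
i=5 t=17 v=7: → [17,22); WM=17
i=6 t=17 v=8: → [17,22); WM=17
i=7 t=20 v=3: → [17,25); WM=20
i=8 t=24 v=1: → [17,29); WM=24
i=9 t=24 v=5: → [17,29); WM=24
i=10 t=21 v=9: → [17,29); WM=24
i=11 t=25 v=5: → [17,30); WM=25
i=12 t=27 v=3: → [17,32); WM=27
i=13 t=27 v=3: → [17,32); WM=27
i=14 t=29 v=7: → [17,34); WM=29
i=15 t=29 v=9: → [17,34); WM=29

[1,13)=23 [17,34)=60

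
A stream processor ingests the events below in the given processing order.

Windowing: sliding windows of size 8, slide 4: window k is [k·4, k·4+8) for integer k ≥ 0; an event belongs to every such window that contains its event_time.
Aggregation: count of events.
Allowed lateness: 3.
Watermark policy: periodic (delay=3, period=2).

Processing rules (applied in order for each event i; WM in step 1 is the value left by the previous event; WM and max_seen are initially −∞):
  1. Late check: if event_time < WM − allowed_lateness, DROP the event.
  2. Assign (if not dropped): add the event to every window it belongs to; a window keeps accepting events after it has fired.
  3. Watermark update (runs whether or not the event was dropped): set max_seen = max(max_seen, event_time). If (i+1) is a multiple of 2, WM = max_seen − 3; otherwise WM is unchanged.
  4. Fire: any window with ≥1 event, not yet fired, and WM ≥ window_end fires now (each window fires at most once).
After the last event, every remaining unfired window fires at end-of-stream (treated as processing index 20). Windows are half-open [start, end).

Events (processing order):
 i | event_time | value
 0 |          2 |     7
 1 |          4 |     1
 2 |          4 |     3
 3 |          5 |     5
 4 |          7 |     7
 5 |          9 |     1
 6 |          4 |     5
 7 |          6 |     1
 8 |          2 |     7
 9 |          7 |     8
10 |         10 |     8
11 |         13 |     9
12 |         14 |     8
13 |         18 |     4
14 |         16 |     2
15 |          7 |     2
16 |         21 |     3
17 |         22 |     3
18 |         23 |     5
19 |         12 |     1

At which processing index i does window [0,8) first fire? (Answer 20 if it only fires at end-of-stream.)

i=0 t=2 v=7: → [0,8); WM=−∞
i=1 t=4 v=1: → [4,12),[0,8); WM=1
i=2 t=4 v=3: → [4,12),[0,8); WM=1
i=3 t=5 v=5: → [4,12),[0,8); WM=2
i=4 t=7 v=7: → [4,12),[0,8); WM=2
i=5 t=9 v=1: → [8,16),[4,12); WM=6
i=6 t=4 v=5: → [4,12),[0,8); WM=6
i=7 t=6 v=1: → [4,12),[0,8); WM=6
i=8 t=2 v=7: DROP (t<6-3); WM=6
i=9 t=7 v=8: → [4,12),[0,8); WM=6
i=10 t=10 v=8: → [8,16),[4,12); WM=6
i=11 t=13 v=9: → [12,20),[8,16); WM=10; [0,8) fires=8
i=12 t=14 v=8: → [12,20),[8,16); WM=10
i=13 t=18 v=4: → [16,24),[12,20); WM=15; [4,12) fires=9
i=14 t=16 v=2: → [16,24),[12,20); WM=15
i=15 t=7 v=2: DROP (t<15-3); WM=15
i=16 t=21 v=3: → [20,28),[16,24); WM=15
i=17 t=22 v=3: → [20,28),[16,24); WM=19; [8,16) fires=4
i=18 t=23 v=5: → [20,28),[16,24); WM=19
i=19 t=12 v=1: DROP (t<19-3); WM=20; [12,20) fires=4

11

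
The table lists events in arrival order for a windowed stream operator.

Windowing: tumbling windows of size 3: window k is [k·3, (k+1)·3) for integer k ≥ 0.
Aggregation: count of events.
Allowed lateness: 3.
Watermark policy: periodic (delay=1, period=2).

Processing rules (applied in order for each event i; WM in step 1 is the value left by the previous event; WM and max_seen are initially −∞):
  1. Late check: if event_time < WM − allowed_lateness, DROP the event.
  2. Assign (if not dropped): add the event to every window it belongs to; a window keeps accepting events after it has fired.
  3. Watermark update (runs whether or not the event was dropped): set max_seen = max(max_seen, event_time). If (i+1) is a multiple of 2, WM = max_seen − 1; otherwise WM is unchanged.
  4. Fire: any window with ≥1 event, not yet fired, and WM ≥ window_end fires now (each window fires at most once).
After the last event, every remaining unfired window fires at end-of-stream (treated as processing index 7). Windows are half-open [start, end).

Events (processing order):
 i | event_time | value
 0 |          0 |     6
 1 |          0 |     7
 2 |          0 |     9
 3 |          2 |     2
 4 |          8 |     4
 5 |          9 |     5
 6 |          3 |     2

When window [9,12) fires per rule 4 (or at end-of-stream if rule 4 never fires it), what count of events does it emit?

i=0 t=0 v=6: → [0,3); WM=−∞
i=1 t=0 v=7: → [0,3); WM=-1
i=2 t=0 v=9: → [0,3); WM=-1
i=3 t=2 v=2: → [0,3); WM=1
i=4 t=8 v=4: → [6,9); WM=1
i=5 t=9 v=5: → [9,12); WM=8; [0,3) fires=4
i=6 t=3 v=2: DROP (t<8-3); WM=8

1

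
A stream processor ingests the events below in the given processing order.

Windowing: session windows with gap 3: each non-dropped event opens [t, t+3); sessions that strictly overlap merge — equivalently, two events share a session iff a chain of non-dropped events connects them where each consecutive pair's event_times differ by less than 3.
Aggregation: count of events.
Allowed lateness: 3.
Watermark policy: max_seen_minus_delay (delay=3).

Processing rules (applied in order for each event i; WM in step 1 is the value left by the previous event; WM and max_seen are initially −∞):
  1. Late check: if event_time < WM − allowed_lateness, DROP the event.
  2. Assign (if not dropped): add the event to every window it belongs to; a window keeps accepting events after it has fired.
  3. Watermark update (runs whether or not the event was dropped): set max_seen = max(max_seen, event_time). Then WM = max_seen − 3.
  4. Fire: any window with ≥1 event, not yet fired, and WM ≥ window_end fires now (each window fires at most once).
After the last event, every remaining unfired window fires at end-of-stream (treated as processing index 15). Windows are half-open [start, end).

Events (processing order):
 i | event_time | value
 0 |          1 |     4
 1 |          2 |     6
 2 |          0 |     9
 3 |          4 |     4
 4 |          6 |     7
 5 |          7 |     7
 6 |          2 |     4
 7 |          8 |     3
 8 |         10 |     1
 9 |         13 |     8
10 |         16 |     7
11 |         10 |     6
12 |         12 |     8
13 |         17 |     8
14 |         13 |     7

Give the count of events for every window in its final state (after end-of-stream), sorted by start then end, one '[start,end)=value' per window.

[0,16)=13 [16,20)=2

i=0 t=1 v=4: → [1,4); WM=-2
i=1 t=2 v=6: → [1,5); WM=-1
i=2 t=0 v=9: → [0,5); WM=-1
i=3 t=4 v=4: → [0,7); WM=1
i=4 t=6 v=7: → [0,9); WM=3
i=5 t=7 v=7: → [0,10); WM=4
i=6 t=2 v=4: → [0,10); WM=4
i=7 t=8 v=3: → [0,11); WM=5
i=8 t=10 v=1: → [0,13); WM=7
i=9 t=13 v=8: → [13,16); WM=10
i=10 t=16 v=7: → [16,19); WM=13
i=11 t=10 v=6: → [0,13); WM=13
i=12 t=12 v=8: → [0,16); WM=13
i=13 t=17 v=8: → [16,20); WM=14
i=14 t=13 v=7: → [0,16); WM=14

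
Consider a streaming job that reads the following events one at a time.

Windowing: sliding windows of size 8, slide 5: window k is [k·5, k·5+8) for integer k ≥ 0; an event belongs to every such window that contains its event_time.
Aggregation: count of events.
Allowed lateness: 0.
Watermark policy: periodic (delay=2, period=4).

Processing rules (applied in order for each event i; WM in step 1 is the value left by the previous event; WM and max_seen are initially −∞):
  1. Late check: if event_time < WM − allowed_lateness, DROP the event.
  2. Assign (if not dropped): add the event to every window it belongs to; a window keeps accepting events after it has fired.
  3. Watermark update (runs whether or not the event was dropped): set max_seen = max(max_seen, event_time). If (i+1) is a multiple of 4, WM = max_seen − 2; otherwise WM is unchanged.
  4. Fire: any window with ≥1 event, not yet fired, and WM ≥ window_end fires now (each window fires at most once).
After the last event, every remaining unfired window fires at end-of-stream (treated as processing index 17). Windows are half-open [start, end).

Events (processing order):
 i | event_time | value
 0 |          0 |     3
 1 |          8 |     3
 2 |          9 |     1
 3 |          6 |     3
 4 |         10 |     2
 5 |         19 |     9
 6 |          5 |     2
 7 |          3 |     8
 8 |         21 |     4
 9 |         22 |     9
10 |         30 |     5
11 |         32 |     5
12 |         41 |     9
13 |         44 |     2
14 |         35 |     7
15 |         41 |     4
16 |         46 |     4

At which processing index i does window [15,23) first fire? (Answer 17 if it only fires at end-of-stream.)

i=0 t=0 v=3: → [0,8); WM=−∞
i=1 t=8 v=3: → [5,13); WM=−∞
i=2 t=9 v=1: → [5,13); WM=−∞
i=3 t=6 v=3: → [5,13),[0,8); WM=7
i=4 t=10 v=2: → [10,18),[5,13); WM=7
i=5 t=19 v=9: → [15,23); WM=7
i=6 t=5 v=2: DROP (t<7-0); WM=7
i=7 t=3 v=8: DROP (t<7-0); WM=17; [0,8) fires=2 [5,13) fires=4
i=8 t=21 v=4: → [20,28),[15,23); WM=17
i=9 t=22 v=9: → [20,28),[15,23); WM=17
i=10 t=30 v=5: → [30,38),[25,33); WM=17
i=11 t=32 v=5: → [30,38),[25,33); WM=30; [10,18) fires=1 [15,23) fires=3 [20,28) fires=2
i=12 t=41 v=9: → [40,48),[35,43); WM=30
i=13 t=44 v=2: → [40,48); WM=30
i=14 t=35 v=7: → [35,43),[30,38); WM=30
i=15 t=41 v=4: → [40,48),[35,43); WM=42; [25,33) fires=2 [30,38) fires=3
i=16 t=46 v=4: → [45,53),[40,48); WM=42

11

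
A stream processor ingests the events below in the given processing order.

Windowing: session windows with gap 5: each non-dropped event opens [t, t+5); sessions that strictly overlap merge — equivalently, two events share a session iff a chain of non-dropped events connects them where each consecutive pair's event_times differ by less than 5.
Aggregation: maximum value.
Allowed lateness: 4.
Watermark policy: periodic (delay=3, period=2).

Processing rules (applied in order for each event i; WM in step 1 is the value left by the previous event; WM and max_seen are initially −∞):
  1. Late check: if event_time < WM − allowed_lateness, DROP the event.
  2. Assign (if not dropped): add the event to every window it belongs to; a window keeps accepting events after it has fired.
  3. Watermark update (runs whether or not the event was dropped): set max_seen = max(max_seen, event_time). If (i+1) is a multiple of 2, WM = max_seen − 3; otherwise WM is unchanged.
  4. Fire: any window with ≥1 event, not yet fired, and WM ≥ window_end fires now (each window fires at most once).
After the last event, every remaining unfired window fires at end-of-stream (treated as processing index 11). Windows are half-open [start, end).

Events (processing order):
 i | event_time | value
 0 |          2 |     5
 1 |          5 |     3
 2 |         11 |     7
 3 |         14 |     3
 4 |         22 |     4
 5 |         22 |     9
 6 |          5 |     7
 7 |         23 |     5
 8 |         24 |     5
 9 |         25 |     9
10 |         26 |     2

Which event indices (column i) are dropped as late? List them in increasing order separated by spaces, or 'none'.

i=0 t=2 v=5: → [2,7); WM=−∞
i=1 t=5 v=3: → [2,10); WM=2
i=2 t=11 v=7: → [11,16); WM=2
i=3 t=14 v=3: → [11,19); WM=11
i=4 t=22 v=4: → [22,27); WM=11
i=5 t=22 v=9: → [22,27); WM=19
i=6 t=5 v=7: DROP (t<19-4); WM=19
i=7 t=23 v=5: → [22,28); WM=20
i=8 t=24 v=5: → [22,29); WM=20
i=9 t=25 v=9: → [22,30); WM=22
i=10 t=26 v=2: → [22,31); WM=22

6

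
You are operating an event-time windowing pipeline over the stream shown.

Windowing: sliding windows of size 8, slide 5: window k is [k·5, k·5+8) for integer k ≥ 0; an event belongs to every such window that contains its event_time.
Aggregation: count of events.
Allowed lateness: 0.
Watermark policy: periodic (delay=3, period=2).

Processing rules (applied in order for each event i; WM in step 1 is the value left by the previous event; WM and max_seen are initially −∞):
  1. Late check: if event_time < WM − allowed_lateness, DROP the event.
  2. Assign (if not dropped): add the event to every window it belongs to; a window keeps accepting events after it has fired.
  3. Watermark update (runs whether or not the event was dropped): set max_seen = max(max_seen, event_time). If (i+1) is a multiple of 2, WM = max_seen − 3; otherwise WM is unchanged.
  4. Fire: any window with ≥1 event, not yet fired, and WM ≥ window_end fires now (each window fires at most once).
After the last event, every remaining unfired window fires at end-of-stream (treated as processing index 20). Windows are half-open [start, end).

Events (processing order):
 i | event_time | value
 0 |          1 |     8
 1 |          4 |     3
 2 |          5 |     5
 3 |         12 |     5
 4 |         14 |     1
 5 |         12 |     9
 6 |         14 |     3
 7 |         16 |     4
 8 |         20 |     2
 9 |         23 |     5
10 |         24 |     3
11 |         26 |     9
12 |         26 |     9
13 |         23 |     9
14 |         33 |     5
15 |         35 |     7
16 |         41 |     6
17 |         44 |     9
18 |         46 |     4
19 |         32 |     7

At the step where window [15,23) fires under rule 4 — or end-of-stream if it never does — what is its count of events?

i=0 t=1 v=8: → [0,8); WM=−∞
i=1 t=4 v=3: → [0,8); WM=1
i=2 t=5 v=5: → [5,13),[0,8); WM=1
i=3 t=12 v=5: → [10,18),[5,13); WM=9; [0,8) fires=3
i=4 t=14 v=1: → [10,18); WM=9
i=5 t=12 v=9: → [10,18),[5,13); WM=11
i=6 t=14 v=3: → [10,18); WM=11
i=7 t=16 v=4: → [15,23),[10,18); WM=13; [5,13) fires=3
i=8 t=20 v=2: → [20,28),[15,23); WM=13
i=9 t=23 v=5: → [20,28); WM=20; [10,18) fires=5
i=10 t=24 v=3: → [20,28); WM=20
i=11 t=26 v=9: → [25,33),[20,28); WM=23; [15,23) fires=2
i=12 t=26 v=9: → [25,33),[20,28); WM=23
i=13 t=23 v=9: → [20,28); WM=23
i=14 t=33 v=5: → [30,38); WM=23
i=15 t=35 v=7: → [35,43),[30,38); WM=32; [20,28) fires=6
i=16 t=41 v=6: → [40,48),[35,43); WM=32
i=17 t=44 v=9: → [40,48); WM=41; [25,33) fires=2 [30,38) fires=2
i=18 t=46 v=4: → [45,53),[40,48); WM=41
i=19 t=32 v=7: DROP (t<41-0); WM=43; [35,43) fires=2

2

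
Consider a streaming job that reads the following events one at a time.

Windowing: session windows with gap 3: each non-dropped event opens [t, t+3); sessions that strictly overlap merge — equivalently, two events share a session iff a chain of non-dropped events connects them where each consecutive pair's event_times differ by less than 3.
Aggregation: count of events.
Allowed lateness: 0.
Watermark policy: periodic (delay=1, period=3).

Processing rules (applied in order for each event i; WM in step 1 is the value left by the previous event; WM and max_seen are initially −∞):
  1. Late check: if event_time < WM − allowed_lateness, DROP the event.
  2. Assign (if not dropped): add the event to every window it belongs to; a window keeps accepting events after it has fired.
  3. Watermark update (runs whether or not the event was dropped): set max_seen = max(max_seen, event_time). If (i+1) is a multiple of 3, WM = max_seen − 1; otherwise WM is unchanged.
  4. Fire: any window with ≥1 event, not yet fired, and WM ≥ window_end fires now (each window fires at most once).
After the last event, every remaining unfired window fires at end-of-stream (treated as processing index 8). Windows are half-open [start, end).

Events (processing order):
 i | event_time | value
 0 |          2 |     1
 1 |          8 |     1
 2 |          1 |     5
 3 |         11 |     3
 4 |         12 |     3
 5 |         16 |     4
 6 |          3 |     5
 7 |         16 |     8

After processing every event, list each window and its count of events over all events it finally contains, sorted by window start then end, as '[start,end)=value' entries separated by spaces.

i=0 t=2 v=1: → [2,5); WM=−∞
i=1 t=8 v=1: → [8,11); WM=−∞
i=2 t=1 v=5: → [1,5); WM=7
i=3 t=11 v=3: → [11,14); WM=7
i=4 t=12 v=3: → [11,15); WM=7
i=5 t=16 v=4: → [16,19); WM=15
i=6 t=3 v=5: DROP (t<15-0); WM=15
i=7 t=16 v=8: → [16,19); WM=15

[1,5)=2 [8,11)=1 [11,15)=2 [16,19)=2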